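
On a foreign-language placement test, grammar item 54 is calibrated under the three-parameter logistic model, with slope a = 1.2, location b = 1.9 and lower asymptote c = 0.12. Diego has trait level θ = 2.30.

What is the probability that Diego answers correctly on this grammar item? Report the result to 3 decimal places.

0.664

P(θ) = c + (1 − c) · 1 / (1 + exp(−a(θ − b)))
Exponent: 1.2 × (2.30 − 1.9) = 0.4800
1/(1 + e^{-0.4800}) = 0.6177
P = 0.12 + 0.88 × 0.6177 = 0.6636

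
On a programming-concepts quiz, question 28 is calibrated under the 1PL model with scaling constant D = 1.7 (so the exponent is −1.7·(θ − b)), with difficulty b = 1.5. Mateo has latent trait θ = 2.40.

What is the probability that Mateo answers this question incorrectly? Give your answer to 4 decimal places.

P(θ) = 1 / (1 + exp(−D·(θ − b)))
Exponent: 1.7 × (2.40 − 1.5) = 1.5300
1/(1 + e^{-1.5300}) = 0.8220
P = 0.8220
P(incorrect) = 1 − 0.8220 = 0.1780

0.1780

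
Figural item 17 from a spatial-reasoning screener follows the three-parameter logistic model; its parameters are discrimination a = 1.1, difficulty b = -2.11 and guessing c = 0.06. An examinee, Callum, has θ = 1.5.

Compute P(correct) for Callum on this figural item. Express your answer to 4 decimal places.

P(θ) = c + (1 − c) · 1 / (1 + exp(−a(θ − b)))
Exponent: 1.1 × (1.5 − (-2.11)) = 3.9710
1/(1 + e^{-3.9710}) = 0.9815
P = 0.06 + 0.94 × 0.9815 = 0.9826

0.9826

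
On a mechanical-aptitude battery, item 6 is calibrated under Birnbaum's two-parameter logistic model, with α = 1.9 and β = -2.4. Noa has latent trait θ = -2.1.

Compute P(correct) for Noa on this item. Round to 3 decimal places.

P(θ) = 1 / (1 + exp(−α(θ − β)))
Exponent: 1.9 × (-2.1 − (-2.4)) = 0.5700
1/(1 + e^{-0.5700}) = 0.6388

0.639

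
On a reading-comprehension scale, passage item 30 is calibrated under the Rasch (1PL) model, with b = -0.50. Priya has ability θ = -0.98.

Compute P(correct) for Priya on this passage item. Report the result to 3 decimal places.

P(θ) = 1 / (1 + exp(−(θ − b)))
Exponent: (-0.98 − (-0.50)) = -0.4800
1/(1 + e^{0.4800}) = 0.3823
P = 0.3823

0.382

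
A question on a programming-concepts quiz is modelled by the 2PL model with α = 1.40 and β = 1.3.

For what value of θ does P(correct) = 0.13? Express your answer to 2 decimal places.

-0.06

P(θ) = 1 / (1 + exp(−α(θ − β)))
logit = ln(0.1300/0.8700) = -1.9010
θ = β + logit/(α) = 1.3 + (-1.9010)/1.4000 = -0.0578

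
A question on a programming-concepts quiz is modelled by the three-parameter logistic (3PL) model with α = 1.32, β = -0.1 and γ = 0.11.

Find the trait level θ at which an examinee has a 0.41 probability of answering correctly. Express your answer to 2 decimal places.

-0.61

P(θ) = γ + (1 − γ) · 1 / (1 + exp(−α(θ − β)))
Remove guessing floor: (0.41 − 0.11)/(1 − 0.11) = 0.3371
logit = ln(0.3371/0.6629) = -0.6763
θ = β + logit/(α) = -0.1 + (-0.6763)/1.3200 = -0.6124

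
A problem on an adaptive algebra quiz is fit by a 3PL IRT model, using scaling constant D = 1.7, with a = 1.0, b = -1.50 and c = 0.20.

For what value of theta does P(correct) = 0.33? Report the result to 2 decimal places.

P(theta) = c + (1 − c) · 1 / (1 + exp(−D·a(theta − b)))
Remove guessing floor: (0.33 − 0.20)/(1 − 0.20) = 0.1625
logit = ln(0.1625/0.8375) = -1.6397
theta = b + logit/(1.7·a) = -1.50 + (-1.6397)/1.7000 = -2.4646

-2.46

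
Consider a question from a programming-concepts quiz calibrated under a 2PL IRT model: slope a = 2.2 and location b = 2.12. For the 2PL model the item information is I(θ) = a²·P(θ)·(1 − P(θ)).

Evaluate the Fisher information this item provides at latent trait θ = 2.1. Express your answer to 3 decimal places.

1.209

P = 1/(1+e^{0.0440}) = 0.4890
P(1−P) = 0.4890 × 0.5110 = 0.2499
I = a² × P(1−P) = 2.2² × 0.2499 = 1.20941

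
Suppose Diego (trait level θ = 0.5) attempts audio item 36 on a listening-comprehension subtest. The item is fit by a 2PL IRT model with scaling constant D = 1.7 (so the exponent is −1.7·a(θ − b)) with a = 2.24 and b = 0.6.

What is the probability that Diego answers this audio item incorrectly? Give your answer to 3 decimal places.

0.594

P(θ) = 1 / (1 + exp(−D·a(θ − b)))
Exponent: 1.7 × 2.24 × (0.5 − 0.6) = -0.3808
1/(1 + e^{0.3808}) = 0.4059
P = 0.4059
P(incorrect) = 1 − 0.4059 = 0.5941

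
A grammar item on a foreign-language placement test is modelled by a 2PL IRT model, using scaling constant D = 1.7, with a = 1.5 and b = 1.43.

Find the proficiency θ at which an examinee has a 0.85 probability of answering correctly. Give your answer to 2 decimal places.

2.11

P(θ) = 1 / (1 + exp(−D·a(θ − b)))
logit = ln(0.8500/0.1500) = 1.7346
θ = b + logit/(1.7·a) = 1.43 + 1.7346/2.5500 = 2.1102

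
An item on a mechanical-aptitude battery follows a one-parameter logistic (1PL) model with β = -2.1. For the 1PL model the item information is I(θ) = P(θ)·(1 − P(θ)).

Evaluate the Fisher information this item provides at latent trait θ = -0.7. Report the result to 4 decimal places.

0.1587

P = 1/(1+e^{-1.4000}) = 0.8022
P(1−P) = 0.8022 × 0.1978 = 0.1587
I = P(1−P) = 0.15868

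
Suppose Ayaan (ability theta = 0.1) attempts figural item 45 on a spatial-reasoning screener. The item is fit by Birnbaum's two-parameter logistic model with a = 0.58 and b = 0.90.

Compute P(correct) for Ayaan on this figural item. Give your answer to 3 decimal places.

0.386

P(theta) = 1 / (1 + exp(−a(theta − b)))
Exponent: 0.58 × (0.1 − 0.90) = -0.4640
1/(1 + e^{0.4640}) = 0.3860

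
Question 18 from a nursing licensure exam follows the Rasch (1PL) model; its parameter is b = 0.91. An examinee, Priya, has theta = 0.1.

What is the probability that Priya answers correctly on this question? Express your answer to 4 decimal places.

P(theta) = 1 / (1 + exp(−(theta − b)))
Exponent: (0.1 − 0.91) = -0.8100
1/(1 + e^{0.8100}) = 0.3079
P = 0.3079

0.3079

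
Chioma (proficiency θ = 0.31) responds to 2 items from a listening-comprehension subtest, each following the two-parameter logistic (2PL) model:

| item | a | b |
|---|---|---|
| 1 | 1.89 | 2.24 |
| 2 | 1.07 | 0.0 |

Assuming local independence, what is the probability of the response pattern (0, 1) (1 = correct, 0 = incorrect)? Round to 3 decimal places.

P(θ) = 1 / (1 + exp(−a(θ − b)))
P_1 = 1/(1+e^{3.6477}) = 0.0254
P_2 = 1/(1+e^{-0.3317}) = 0.5822
L = (1−P_1) × P_2 = 0.9746 × 0.5822 = 0.56739

0.567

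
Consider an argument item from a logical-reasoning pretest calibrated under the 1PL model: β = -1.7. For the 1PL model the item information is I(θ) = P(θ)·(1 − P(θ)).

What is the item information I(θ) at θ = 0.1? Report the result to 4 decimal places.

0.1217

P = 1/(1+e^{-1.8000}) = 0.8581
P(1−P) = 0.8581 × 0.1419 = 0.1217
I = P(1−P) = 0.12173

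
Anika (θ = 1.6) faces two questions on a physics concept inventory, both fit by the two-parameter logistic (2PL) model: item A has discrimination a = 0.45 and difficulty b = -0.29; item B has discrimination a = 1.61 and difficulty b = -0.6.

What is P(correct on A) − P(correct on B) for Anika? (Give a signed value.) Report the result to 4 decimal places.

-0.2712

P(θ) = 1 / (1 + exp(−a(θ − b)))
P_A = 0.7007
P_B = 0.9719
P_A − P_B = -0.2712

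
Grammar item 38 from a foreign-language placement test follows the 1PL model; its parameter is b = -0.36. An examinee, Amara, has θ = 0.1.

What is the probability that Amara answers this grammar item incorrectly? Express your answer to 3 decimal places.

0.387

P(θ) = 1 / (1 + exp(−(θ − b)))
Exponent: (0.1 − (-0.36)) = 0.4600
1/(1 + e^{-0.4600}) = 0.6130
P = 0.6130
P(incorrect) = 1 − 0.6130 = 0.3870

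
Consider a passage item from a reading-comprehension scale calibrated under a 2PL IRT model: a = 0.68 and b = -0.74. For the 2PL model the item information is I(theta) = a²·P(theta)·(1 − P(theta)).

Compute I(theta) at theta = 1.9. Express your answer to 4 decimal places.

P = 1/(1+e^{-1.7952}) = 0.8576
P(1−P) = 0.8576 × 0.1424 = 0.1221
I = a² × P(1−P) = 0.68² × 0.1221 = 0.05648

0.0565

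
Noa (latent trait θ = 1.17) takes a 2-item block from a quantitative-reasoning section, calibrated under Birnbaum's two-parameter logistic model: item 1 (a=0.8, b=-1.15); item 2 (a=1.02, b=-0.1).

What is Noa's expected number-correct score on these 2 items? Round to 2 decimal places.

1.65

P(θ) = 1 / (1 + exp(−a(θ − b)))
P_1 = 1/(1+e^{-1.8560}) = 0.8648
P_2 = 1/(1+e^{-1.2954}) = 0.7851
E[score] = 0.8648 + 0.7851 = 1.6499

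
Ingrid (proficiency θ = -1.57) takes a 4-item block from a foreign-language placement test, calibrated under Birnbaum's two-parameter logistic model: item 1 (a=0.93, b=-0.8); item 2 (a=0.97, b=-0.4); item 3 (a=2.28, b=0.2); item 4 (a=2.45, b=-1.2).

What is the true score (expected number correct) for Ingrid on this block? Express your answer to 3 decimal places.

0.877

P(θ) = 1 / (1 + exp(−a(θ − b)))
P_1 = 1/(1+e^{0.7161}) = 0.3283
P_2 = 1/(1+e^{1.1349}) = 0.2433
P_3 = 1/(1+e^{4.0356}) = 0.0174
P_4 = 1/(1+e^{0.9065}) = 0.2877
E[score] = 0.3283 + 0.2433 + 0.0174 + 0.2877 = 0.8766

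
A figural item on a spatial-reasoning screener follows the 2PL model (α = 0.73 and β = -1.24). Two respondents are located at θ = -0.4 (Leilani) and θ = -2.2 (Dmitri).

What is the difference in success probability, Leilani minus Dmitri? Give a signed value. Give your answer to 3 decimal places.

P(θ) = 1 / (1 + exp(−α(θ − β)))
P(Leilani) = 0.6487  [exponent 0.6132]
P(Dmitri) = 0.3316  [exponent -0.7008]
Difference = 0.6487 − 0.3316 = 0.3170

0.317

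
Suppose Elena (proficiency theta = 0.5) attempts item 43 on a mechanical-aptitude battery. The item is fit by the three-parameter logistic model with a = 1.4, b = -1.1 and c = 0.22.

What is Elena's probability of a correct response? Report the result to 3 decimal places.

0.925

P(theta) = c + (1 − c) · 1 / (1 + exp(−a(theta − b)))
Exponent: 1.4 × (0.5 − (-1.1)) = 2.2400
1/(1 + e^{-2.2400}) = 0.9038
P = 0.22 + 0.78 × 0.9038 = 0.9250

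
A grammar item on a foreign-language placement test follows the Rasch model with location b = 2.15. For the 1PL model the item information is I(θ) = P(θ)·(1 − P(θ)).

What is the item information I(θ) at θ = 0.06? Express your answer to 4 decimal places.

P = 1/(1+e^{2.0900}) = 0.1101
P(1−P) = 0.1101 × 0.8899 = 0.0980
I = P(1−P) = 0.09796

0.0980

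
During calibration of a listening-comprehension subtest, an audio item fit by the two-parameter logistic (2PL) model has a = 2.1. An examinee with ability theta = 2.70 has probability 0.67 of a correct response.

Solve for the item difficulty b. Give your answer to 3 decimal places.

P(theta) = 1 / (1 + exp(−a(theta − b)))
logit(0.67) = ln(0.67/0.33) = 0.7082
b = theta − logit/(a) = 2.70 − 0.7082/2.1000 = 2.3628

2.363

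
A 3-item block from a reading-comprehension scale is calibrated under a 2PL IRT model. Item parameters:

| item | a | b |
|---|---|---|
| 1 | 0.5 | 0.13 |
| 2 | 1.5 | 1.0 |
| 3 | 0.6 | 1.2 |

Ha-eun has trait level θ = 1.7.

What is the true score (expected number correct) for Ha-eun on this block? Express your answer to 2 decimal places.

2.00

P(θ) = 1 / (1 + exp(−a(θ − b)))
P_1 = 1/(1+e^{-0.7850}) = 0.6868
P_2 = 1/(1+e^{-1.0500}) = 0.7408
P_3 = 1/(1+e^{-0.3000}) = 0.5744
E[score] = 0.6868 + 0.7408 + 0.5744 = 2.0020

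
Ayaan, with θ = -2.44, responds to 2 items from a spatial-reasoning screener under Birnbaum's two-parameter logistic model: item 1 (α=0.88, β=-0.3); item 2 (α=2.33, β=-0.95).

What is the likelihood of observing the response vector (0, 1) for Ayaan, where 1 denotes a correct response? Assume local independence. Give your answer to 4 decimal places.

P(θ) = 1 / (1 + exp(−α(θ − β)))
P_1 = 1/(1+e^{1.8832}) = 0.1320
P_2 = 1/(1+e^{3.4717}) = 0.0301
L = (1−P_1) × P_2 = 0.8680 × 0.0301 = 0.02615

0.0262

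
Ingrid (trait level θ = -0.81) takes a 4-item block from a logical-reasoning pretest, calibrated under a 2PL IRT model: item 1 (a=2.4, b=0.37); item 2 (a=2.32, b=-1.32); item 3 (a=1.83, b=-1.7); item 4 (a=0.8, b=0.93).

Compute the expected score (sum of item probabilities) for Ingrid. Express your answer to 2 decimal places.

P(θ) = 1 / (1 + exp(−a(θ − b)))
P_1 = 1/(1+e^{2.8320}) = 0.0556
P_2 = 1/(1+e^{-1.1832}) = 0.7655
P_3 = 1/(1+e^{-1.6287}) = 0.8360
P_4 = 1/(1+e^{1.3920}) = 0.1991
E[score] = 0.0556 + 0.7655 + 0.8360 + 0.1991 = 1.8562

1.86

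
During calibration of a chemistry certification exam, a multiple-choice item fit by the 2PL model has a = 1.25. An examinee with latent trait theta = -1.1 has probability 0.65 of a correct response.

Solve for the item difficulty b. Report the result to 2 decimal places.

P(theta) = 1 / (1 + exp(−a(theta − b)))
logit(0.65) = ln(0.65/0.35) = 0.6190
b = theta − logit/(a) = -1.1 − 0.6190/1.2500 = -1.5952

-1.60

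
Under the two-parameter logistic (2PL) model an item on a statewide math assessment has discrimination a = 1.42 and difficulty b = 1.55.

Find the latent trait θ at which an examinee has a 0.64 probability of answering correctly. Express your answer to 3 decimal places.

1.955

P(θ) = 1 / (1 + exp(−a(θ − b)))
logit = ln(0.6400/0.3600) = 0.5754
θ = b + logit/(a) = 1.55 + 0.5754/1.4200 = 1.9552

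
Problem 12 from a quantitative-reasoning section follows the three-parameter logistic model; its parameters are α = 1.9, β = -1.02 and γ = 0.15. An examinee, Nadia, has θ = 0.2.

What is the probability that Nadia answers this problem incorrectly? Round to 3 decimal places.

P(θ) = γ + (1 − γ) · 1 / (1 + exp(−α(θ − β)))
Exponent: 1.9 × (0.2 − (-1.02)) = 2.3180
1/(1 + e^{-2.3180}) = 0.9104
P = 0.15 + 0.85 × 0.9104 = 0.9238
P(incorrect) = 1 − 0.9238 = 0.0762

0.076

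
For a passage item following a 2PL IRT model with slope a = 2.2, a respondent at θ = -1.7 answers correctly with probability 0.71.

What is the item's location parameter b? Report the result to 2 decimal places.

-2.11

P(θ) = 1 / (1 + exp(−a(θ − b)))
logit(0.71) = ln(0.71/0.29) = 0.8954
b = θ − logit/(a) = -1.7 − 0.8954/2.2000 = -2.1070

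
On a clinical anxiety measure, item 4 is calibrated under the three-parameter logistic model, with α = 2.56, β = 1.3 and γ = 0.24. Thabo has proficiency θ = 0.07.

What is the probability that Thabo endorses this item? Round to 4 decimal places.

P(θ) = γ + (1 − γ) · 1 / (1 + exp(−α(θ − β)))
Exponent: 2.56 × (0.07 − 1.3) = -3.1488
1/(1 + e^{3.1488}) = 0.0411
P = 0.24 + 0.76 × 0.0411 = 0.2713

0.2713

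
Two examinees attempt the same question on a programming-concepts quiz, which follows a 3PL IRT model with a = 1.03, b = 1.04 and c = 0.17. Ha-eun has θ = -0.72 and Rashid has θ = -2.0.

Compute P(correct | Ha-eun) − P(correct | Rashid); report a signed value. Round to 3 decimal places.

P(θ) = c + (1 − c) · 1 / (1 + exp(−a(θ − b)))
P(Ha-eun) = 0.2864  [exponent -1.8128]
P(Rashid) = 0.2047  [exponent -3.1312]
Difference = 0.2864 − 0.2047 = 0.0817

0.082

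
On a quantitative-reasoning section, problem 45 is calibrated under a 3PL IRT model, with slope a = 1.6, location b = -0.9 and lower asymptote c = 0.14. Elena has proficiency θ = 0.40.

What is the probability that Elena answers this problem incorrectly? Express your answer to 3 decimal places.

P(θ) = c + (1 − c) · 1 / (1 + exp(−a(θ − b)))
Exponent: 1.6 × (0.40 − (-0.9)) = 2.0800
1/(1 + e^{-2.0800}) = 0.8889
P = 0.14 + 0.86 × 0.8889 = 0.9045
P(incorrect) = 1 − 0.9045 = 0.0955

0.096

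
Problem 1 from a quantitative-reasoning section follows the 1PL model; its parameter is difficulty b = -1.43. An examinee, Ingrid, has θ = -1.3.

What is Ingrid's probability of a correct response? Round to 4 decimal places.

0.5325

P(θ) = 1 / (1 + exp(−(θ − b)))
Exponent: (-1.3 − (-1.43)) = 0.1300
1/(1 + e^{-0.1300}) = 0.5325
P = 0.5325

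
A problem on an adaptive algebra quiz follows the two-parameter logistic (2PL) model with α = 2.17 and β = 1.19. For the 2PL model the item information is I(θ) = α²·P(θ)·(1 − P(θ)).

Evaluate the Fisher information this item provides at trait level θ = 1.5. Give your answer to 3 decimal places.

1.053

P = 1/(1+e^{-0.6727}) = 0.6621
P(1−P) = 0.6621 × 0.3379 = 0.2237
I = α² × P(1−P) = 2.17² × 0.2237 = 1.05348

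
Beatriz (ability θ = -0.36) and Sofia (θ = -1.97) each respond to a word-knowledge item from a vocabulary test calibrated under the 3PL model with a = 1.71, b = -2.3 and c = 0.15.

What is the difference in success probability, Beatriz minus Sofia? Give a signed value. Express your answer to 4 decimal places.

0.2784

P(θ) = c + (1 − c) · 1 / (1 + exp(−a(θ − b)))
P(Beatriz) = 0.9703  [exponent 3.3174]
P(Sofia) = 0.6918  [exponent 0.5643]
Difference = 0.9703 − 0.6918 = 0.2784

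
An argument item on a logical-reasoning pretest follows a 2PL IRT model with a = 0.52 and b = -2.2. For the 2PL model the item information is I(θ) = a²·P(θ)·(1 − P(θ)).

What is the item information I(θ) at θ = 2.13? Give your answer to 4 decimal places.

P = 1/(1+e^{-2.2516}) = 0.9048
P(1−P) = 0.9048 × 0.0952 = 0.0861
I = a² × P(1−P) = 0.52² × 0.0861 = 0.02329

0.0233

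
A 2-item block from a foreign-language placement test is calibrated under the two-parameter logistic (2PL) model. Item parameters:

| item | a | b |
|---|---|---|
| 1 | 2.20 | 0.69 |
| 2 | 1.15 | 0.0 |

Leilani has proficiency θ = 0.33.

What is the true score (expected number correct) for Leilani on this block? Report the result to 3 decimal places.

0.905

P(θ) = 1 / (1 + exp(−a(θ − b)))
P_1 = 1/(1+e^{0.7920}) = 0.3117
P_2 = 1/(1+e^{-0.3795}) = 0.5938
E[score] = 0.3117 + 0.5938 = 0.9055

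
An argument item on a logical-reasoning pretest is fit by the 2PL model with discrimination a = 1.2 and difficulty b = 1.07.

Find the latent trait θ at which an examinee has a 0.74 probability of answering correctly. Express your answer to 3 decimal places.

1.942

P(θ) = 1 / (1 + exp(−a(θ − b)))
logit = ln(0.7400/0.2600) = 1.0460
θ = b + logit/(a) = 1.07 + 1.0460/1.2000 = 1.9416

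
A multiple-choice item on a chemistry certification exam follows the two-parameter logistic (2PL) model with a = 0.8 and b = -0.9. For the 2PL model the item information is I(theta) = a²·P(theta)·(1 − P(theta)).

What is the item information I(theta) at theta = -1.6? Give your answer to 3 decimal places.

P = 1/(1+e^{0.5600}) = 0.3635
P(1−P) = 0.3635 × 0.6365 = 0.2314
I = a² × P(1−P) = 0.8² × 0.2314 = 0.14808

0.148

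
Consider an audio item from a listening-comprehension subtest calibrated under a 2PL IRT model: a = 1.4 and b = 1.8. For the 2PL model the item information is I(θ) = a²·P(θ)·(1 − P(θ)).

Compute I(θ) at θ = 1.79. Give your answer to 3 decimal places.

0.490

P = 1/(1+e^{0.0140}) = 0.4965
P(1−P) = 0.4965 × 0.5035 = 0.2500
I = a² × P(1−P) = 1.4² × 0.2500 = 0.48998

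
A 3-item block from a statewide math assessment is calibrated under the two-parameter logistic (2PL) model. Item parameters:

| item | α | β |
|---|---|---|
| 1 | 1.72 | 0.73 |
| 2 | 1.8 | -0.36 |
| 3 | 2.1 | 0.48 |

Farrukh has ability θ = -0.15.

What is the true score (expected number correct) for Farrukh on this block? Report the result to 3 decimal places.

0.984

P(θ) = 1 / (1 + exp(−α(θ − β)))
P_1 = 1/(1+e^{1.5136}) = 0.1804
P_2 = 1/(1+e^{-0.3780}) = 0.5934
P_3 = 1/(1+e^{1.3230}) = 0.2103
E[score] = 0.1804 + 0.5934 + 0.2103 = 0.9841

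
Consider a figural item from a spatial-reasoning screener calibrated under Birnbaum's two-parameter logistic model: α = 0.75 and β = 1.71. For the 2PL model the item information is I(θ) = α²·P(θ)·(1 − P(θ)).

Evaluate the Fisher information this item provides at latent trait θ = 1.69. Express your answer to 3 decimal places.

0.141

P = 1/(1+e^{0.0150}) = 0.4963
P(1−P) = 0.4963 × 0.5037 = 0.2500
I = α² × P(1−P) = 0.75² × 0.2500 = 0.14062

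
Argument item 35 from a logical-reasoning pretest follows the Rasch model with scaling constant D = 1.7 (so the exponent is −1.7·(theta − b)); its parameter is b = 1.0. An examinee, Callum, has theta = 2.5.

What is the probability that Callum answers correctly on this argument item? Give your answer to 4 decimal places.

0.9276

P(theta) = 1 / (1 + exp(−D·(theta − b)))
Exponent: 1.7 × (2.5 − 1.0) = 2.5500
1/(1 + e^{-2.5500}) = 0.9276
P = 0.9276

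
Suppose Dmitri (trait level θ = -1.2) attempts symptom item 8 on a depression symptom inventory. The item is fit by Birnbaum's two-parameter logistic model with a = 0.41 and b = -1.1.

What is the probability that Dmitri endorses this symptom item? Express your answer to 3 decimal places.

P(θ) = 1 / (1 + exp(−a(θ − b)))
Exponent: 0.41 × (-1.2 − (-1.1)) = -0.0410
1/(1 + e^{0.0410}) = 0.4898

0.490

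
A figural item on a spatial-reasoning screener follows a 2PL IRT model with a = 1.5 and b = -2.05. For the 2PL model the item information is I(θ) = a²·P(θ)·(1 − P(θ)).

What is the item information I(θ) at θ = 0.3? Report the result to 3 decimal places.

P = 1/(1+e^{-3.5250}) = 0.9714
P(1−P) = 0.9714 × 0.0286 = 0.0278
I = a² × P(1−P) = 1.5² × 0.0278 = 0.06253

0.063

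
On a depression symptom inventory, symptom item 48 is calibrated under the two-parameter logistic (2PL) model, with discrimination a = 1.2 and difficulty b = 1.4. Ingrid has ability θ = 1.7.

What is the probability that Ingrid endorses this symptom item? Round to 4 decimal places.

0.5890

P(θ) = 1 / (1 + exp(−a(θ − b)))
Exponent: 1.2 × (1.7 − 1.4) = 0.3600
1/(1 + e^{-0.3600}) = 0.5890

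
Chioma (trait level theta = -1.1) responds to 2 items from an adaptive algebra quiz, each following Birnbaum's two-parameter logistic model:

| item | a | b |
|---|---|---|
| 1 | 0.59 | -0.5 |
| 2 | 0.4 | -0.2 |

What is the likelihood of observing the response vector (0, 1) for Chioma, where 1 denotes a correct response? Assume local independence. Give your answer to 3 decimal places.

P(theta) = 1 / (1 + exp(−a(theta − b)))
P_1 = 1/(1+e^{0.3540}) = 0.4124
P_2 = 1/(1+e^{0.3600}) = 0.4110
L = (1−P_1) × P_2 = 0.5876 × 0.4110 = 0.24147

0.241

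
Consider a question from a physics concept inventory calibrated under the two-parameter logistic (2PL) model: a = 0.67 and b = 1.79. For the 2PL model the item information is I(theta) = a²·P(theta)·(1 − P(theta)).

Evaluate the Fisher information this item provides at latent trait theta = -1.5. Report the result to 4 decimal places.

0.0402

P = 1/(1+e^{2.2043}) = 0.0994
P(1−P) = 0.0994 × 0.9006 = 0.0895
I = a² × P(1−P) = 0.67² × 0.0895 = 0.04017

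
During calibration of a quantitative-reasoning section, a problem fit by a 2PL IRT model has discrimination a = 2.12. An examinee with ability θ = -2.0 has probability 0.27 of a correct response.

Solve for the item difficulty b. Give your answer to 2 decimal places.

-1.53

P(θ) = 1 / (1 + exp(−a(θ − b)))
logit(0.27) = ln(0.27/0.73) = -0.9946
b = θ − logit/(a) = -2.0 − (-0.9946)/2.1200 = -1.5308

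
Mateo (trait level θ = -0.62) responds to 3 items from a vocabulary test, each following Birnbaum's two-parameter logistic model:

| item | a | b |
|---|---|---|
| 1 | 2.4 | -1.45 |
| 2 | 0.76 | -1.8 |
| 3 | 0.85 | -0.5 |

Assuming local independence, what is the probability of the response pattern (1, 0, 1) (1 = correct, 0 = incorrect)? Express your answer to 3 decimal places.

P(θ) = 1 / (1 + exp(−a(θ − b)))
P_1 = 1/(1+e^{-1.9920}) = 0.8800
P_2 = 1/(1+e^{-0.8968}) = 0.7103
P_3 = 1/(1+e^{0.1020}) = 0.4745
L = P_1 × (1−P_2) × P_3 = 0.8800 × 0.2897 × 0.4745 = 0.12097

0.121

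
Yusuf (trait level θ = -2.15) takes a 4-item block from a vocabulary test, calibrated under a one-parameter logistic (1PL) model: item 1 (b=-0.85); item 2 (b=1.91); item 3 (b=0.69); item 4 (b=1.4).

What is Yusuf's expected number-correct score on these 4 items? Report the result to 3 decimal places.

P(θ) = 1 / (1 + exp(−(θ − b)))
P_1 = 1/(1+e^{1.3000}) = 0.2142
P_2 = 1/(1+e^{4.0600}) = 0.0170
P_3 = 1/(1+e^{2.8400}) = 0.0552
P_4 = 1/(1+e^{3.5500}) = 0.0279
E[score] = 0.2142 + 0.0170 + 0.0552 + 0.0279 = 0.3142

0.314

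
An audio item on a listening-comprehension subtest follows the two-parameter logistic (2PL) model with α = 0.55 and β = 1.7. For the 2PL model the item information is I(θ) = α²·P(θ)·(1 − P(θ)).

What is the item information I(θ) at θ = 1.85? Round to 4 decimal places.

0.0755

P = 1/(1+e^{-0.0825}) = 0.5206
P(1−P) = 0.5206 × 0.4794 = 0.2496
I = α² × P(1−P) = 0.55² × 0.2496 = 0.07550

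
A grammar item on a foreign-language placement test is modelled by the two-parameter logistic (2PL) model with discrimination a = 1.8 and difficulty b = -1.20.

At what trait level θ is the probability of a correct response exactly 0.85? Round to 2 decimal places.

-0.24

P(θ) = 1 / (1 + exp(−a(θ − b)))
logit = ln(0.8500/0.1500) = 1.7346
θ = b + logit/(a) = -1.20 + 1.7346/1.8000 = -0.2363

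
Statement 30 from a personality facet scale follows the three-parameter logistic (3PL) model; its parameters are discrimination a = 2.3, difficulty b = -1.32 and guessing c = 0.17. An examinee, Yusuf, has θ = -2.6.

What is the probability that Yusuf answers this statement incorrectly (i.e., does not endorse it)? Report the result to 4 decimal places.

P(θ) = c + (1 − c) · 1 / (1 + exp(−a(θ − b)))
Exponent: 2.3 × (-2.6 − (-1.32)) = -2.9440
1/(1 + e^{2.9440}) = 0.0500
P = 0.17 + 0.83 × 0.0500 = 0.2115
P(incorrect) = 1 − 0.2115 = 0.7885

0.7885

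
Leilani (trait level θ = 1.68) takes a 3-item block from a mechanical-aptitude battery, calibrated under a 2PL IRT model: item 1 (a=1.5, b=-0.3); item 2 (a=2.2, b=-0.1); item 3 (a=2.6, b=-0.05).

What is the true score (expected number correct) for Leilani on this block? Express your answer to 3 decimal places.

2.921

P(θ) = 1 / (1 + exp(−a(θ − b)))
P_1 = 1/(1+e^{-2.9700}) = 0.9512
P_2 = 1/(1+e^{-3.9160}) = 0.9805
P_3 = 1/(1+e^{-4.4980}) = 0.9890
E[score] = 0.9512 + 0.9805 + 0.9890 = 2.9207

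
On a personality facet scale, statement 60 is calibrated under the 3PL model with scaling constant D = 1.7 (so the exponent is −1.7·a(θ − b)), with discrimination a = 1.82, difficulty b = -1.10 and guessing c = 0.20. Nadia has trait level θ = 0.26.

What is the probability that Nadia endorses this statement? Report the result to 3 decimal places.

0.988

P(θ) = c + (1 − c) · 1 / (1 + exp(−D·a(θ − b)))
Exponent: 1.7 × 1.82 × (0.26 − (-1.10)) = 4.2078
1/(1 + e^{-4.2078}) = 0.9853
P = 0.20 + 0.80 × 0.9853 = 0.9883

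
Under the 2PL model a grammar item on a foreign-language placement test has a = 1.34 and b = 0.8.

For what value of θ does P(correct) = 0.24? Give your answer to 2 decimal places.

P(θ) = 1 / (1 + exp(−a(θ − b)))
logit = ln(0.2400/0.7600) = -1.1527
θ = b + logit/(a) = 0.8 + (-1.1527)/1.3400 = -0.0602

-0.06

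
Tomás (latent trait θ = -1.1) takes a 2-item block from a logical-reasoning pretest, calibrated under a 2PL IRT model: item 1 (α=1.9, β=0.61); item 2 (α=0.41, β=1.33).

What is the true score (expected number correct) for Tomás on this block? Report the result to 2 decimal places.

0.31

P(θ) = 1 / (1 + exp(−α(θ − β)))
P_1 = 1/(1+e^{3.2490}) = 0.0374
P_2 = 1/(1+e^{0.9963}) = 0.2697
E[score] = 0.0374 + 0.2697 = 0.3070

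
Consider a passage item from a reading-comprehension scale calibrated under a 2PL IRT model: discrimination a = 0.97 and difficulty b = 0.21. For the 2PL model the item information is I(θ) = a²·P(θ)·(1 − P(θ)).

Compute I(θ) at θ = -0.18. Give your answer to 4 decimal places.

P = 1/(1+e^{0.3783}) = 0.4065
P(1−P) = 0.4065 × 0.5935 = 0.2413
I = a² × P(1−P) = 0.97² × 0.2413 = 0.22701

0.2270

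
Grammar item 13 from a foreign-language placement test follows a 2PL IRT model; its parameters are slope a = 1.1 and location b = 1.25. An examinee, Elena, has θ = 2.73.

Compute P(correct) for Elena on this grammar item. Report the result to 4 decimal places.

0.8359

P(θ) = 1 / (1 + exp(−a(θ − b)))
Exponent: 1.1 × (2.73 − 1.25) = 1.6280
1/(1 + e^{-1.6280}) = 0.8359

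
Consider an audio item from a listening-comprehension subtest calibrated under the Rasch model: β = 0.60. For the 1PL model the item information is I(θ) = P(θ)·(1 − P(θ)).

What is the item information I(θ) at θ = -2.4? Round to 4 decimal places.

0.0452

P = 1/(1+e^{3.0000}) = 0.0474
P(1−P) = 0.0474 × 0.9526 = 0.0452
I = P(1−P) = 0.04518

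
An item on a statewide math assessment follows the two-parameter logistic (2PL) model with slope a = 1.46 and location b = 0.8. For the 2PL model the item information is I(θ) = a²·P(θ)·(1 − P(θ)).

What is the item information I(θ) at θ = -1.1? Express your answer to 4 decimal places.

0.1179

P = 1/(1+e^{2.7740}) = 0.0587
P(1−P) = 0.0587 × 0.9413 = 0.0553
I = a² × P(1−P) = 1.46² × 0.0553 = 0.11787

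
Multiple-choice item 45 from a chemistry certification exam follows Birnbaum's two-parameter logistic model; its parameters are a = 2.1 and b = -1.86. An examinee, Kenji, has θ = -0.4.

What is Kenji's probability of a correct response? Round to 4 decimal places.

P(θ) = 1 / (1 + exp(−a(θ − b)))
Exponent: 2.1 × (-0.4 − (-1.86)) = 3.0660
1/(1 + e^{-3.0660}) = 0.9555

0.9555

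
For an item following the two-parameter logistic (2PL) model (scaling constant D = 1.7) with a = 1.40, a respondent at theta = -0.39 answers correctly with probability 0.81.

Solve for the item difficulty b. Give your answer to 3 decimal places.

-0.999

P(theta) = 1 / (1 + exp(−D·a(theta − b)))
logit(0.81) = ln(0.81/0.19) = 1.4500
b = theta − logit/(1.7·a) = -0.39 − 1.4500/2.3800 = -0.9992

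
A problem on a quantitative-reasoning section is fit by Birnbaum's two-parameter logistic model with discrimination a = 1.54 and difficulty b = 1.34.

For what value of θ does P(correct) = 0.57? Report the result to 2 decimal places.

P(θ) = 1 / (1 + exp(−a(θ − b)))
logit = ln(0.5700/0.4300) = 0.2819
θ = b + logit/(a) = 1.34 + 0.2819/1.5400 = 1.5230

1.52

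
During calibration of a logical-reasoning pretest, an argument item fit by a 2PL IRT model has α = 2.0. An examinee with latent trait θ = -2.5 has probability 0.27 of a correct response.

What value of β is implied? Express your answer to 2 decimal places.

-2.00

P(θ) = 1 / (1 + exp(−α(θ − β)))
logit(0.27) = ln(0.27/0.73) = -0.9946
β = θ − logit/(α) = -2.5 − (-0.9946)/2.0000 = -2.0027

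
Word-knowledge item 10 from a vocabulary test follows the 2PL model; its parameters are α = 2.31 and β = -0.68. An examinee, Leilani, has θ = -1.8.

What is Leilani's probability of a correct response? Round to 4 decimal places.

P(θ) = 1 / (1 + exp(−α(θ − β)))
Exponent: 2.31 × (-1.8 − (-0.68)) = -2.5872
1/(1 + e^{2.5872}) = 0.0700

0.0700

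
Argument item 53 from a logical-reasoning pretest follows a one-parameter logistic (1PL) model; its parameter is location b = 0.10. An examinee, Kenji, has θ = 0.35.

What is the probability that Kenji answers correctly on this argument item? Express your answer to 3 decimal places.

P(θ) = 1 / (1 + exp(−(θ − b)))
Exponent: (0.35 − 0.10) = 0.2500
1/(1 + e^{-0.2500}) = 0.5622
P = 0.5622

0.562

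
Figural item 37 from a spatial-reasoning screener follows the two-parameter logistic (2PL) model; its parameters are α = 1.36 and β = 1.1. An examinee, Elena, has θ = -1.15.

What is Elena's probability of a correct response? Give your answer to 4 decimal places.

0.0448

P(θ) = 1 / (1 + exp(−α(θ − β)))
Exponent: 1.36 × (-1.15 − 1.1) = -3.0600
1/(1 + e^{3.0600}) = 0.0448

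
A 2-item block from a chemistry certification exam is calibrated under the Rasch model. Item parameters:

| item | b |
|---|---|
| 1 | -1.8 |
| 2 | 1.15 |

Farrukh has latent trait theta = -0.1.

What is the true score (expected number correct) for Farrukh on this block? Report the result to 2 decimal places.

P(theta) = 1 / (1 + exp(−(theta − b)))
P_1 = 1/(1+e^{-1.7000}) = 0.8455
P_2 = 1/(1+e^{1.2500}) = 0.2227
E[score] = 0.8455 + 0.2227 = 1.0682

1.07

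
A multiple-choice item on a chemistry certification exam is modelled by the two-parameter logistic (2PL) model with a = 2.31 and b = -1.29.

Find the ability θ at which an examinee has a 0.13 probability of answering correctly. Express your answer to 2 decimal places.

P(θ) = 1 / (1 + exp(−a(θ − b)))
logit = ln(0.1300/0.8700) = -1.9010
θ = b + logit/(a) = -1.29 + (-1.9010)/2.3100 = -2.1129

-2.11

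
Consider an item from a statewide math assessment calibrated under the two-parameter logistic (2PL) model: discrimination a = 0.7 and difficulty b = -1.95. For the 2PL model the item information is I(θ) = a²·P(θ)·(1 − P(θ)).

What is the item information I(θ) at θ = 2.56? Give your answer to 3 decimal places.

P = 1/(1+e^{-3.1570}) = 0.9592
P(1−P) = 0.9592 × 0.0408 = 0.0392
I = a² × P(1−P) = 0.7² × 0.0392 = 0.01918

0.019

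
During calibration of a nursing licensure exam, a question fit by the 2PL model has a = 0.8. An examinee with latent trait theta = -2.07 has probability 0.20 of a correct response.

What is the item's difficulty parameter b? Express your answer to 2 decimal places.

-0.34

P(theta) = 1 / (1 + exp(−a(theta − b)))
logit(0.20) = ln(0.20/0.80) = -1.3863
b = theta − logit/(a) = -2.07 − (-1.3863)/0.8000 = -0.3371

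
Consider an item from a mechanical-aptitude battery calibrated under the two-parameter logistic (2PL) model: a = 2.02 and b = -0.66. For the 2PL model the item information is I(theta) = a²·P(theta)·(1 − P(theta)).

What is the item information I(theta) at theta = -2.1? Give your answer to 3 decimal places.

P = 1/(1+e^{2.9088}) = 0.0517
P(1−P) = 0.0517 × 0.9483 = 0.0490
I = a² × P(1−P) = 2.02² × 0.0490 = 0.20012

0.200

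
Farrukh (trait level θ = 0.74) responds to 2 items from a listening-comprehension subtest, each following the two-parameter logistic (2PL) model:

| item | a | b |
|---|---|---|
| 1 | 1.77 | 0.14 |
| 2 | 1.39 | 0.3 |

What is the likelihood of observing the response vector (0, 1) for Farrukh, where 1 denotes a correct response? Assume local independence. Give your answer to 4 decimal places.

P(θ) = 1 / (1 + exp(−a(θ − b)))
P_1 = 1/(1+e^{-1.0620}) = 0.7431
P_2 = 1/(1+e^{-0.6116}) = 0.6483
L = (1−P_1) × P_2 = 0.2569 × 0.6483 = 0.16657

0.1666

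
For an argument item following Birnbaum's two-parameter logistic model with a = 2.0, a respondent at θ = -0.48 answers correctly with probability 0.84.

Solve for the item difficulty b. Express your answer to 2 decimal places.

-1.31

P(θ) = 1 / (1 + exp(−a(θ − b)))
logit(0.84) = ln(0.84/0.16) = 1.6582
b = θ − logit/(a) = -0.48 − 1.6582/2.0000 = -1.3091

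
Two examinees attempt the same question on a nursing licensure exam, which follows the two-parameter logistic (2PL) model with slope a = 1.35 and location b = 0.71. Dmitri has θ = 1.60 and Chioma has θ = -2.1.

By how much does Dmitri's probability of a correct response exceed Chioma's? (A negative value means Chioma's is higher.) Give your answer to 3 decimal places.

P(θ) = 1 / (1 + exp(−a(θ − b)))
P(Dmitri) = 0.7688  [exponent 1.2015]
P(Chioma) = 0.0220  [exponent -3.7935]
Difference = 0.7688 − 0.0220 = 0.7468

0.747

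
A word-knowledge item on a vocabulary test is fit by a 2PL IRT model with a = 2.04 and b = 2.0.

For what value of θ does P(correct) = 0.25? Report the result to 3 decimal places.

P(θ) = 1 / (1 + exp(−a(θ − b)))
logit = ln(0.2500/0.7500) = -1.0986
θ = b + logit/(a) = 2.0 + (-1.0986)/2.0400 = 1.4615

1.461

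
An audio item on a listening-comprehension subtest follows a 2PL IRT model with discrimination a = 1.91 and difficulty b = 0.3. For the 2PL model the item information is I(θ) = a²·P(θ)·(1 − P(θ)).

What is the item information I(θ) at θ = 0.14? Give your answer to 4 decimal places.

0.8911

P = 1/(1+e^{0.3056}) = 0.4242
P(1−P) = 0.4242 × 0.5758 = 0.2443
I = a² × P(1−P) = 1.91² × 0.2443 = 0.89106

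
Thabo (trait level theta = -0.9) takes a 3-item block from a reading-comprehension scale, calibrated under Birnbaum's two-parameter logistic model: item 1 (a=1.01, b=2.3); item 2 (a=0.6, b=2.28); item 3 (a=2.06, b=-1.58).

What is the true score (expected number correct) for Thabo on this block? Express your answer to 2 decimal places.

P(theta) = 1 / (1 + exp(−a(theta − b)))
P_1 = 1/(1+e^{3.2320}) = 0.0380
P_2 = 1/(1+e^{1.9080}) = 0.1292
P_3 = 1/(1+e^{-1.4008}) = 0.8023
E[score] = 0.0380 + 0.1292 + 0.8023 = 0.9695

0.97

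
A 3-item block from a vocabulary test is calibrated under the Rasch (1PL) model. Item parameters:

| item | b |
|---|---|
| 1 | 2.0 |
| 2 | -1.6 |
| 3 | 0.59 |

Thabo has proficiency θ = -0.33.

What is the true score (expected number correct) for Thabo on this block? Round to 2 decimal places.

1.15

P(θ) = 1 / (1 + exp(−(θ − b)))
P_1 = 1/(1+e^{2.3300}) = 0.0887
P_2 = 1/(1+e^{-1.2700}) = 0.7807
P_3 = 1/(1+e^{0.9200}) = 0.2850
E[score] = 0.0887 + 0.7807 + 0.2850 = 1.1544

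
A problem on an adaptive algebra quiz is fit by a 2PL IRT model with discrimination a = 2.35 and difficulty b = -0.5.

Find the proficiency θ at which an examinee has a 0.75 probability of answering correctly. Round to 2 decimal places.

P(θ) = 1 / (1 + exp(−a(θ − b)))
logit = ln(0.7500/0.2500) = 1.0986
θ = b + logit/(a) = -0.5 + 1.0986/2.3500 = -0.0325

-0.03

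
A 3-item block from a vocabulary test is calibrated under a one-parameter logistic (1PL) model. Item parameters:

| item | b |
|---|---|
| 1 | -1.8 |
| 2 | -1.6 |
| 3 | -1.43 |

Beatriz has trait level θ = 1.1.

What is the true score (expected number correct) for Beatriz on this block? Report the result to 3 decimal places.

2.811

P(θ) = 1 / (1 + exp(−(θ − b)))
P_1 = 1/(1+e^{-2.9000}) = 0.9478
P_2 = 1/(1+e^{-2.7000}) = 0.9370
P_3 = 1/(1+e^{-2.5300}) = 0.9262
E[score] = 0.9478 + 0.9370 + 0.9262 = 2.8111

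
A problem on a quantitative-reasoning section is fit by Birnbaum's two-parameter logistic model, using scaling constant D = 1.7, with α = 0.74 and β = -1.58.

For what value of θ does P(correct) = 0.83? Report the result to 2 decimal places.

P(θ) = 1 / (1 + exp(−D·α(θ − β)))
logit = ln(0.8300/0.1700) = 1.5856
θ = β + logit/(1.7·α) = -1.58 + 1.5856/1.2580 = -0.3196

-0.32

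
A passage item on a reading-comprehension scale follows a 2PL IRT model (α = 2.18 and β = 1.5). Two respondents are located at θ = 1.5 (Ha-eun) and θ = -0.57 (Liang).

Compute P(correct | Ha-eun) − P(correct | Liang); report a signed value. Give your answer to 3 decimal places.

P(θ) = 1 / (1 + exp(−α(θ − β)))
P(Ha-eun) = 0.5000  [exponent 0.0000]
P(Liang) = 0.0109  [exponent -4.5126]
Difference = 0.5000 − 0.0109 = 0.4891

0.489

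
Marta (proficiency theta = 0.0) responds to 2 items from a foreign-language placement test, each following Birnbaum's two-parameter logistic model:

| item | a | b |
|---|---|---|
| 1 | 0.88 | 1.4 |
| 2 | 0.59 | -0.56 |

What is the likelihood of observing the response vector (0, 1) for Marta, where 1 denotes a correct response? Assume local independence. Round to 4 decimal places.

0.4505

P(theta) = 1 / (1 + exp(−a(theta − b)))
P_1 = 1/(1+e^{1.2320}) = 0.2258
P_2 = 1/(1+e^{-0.3304}) = 0.5819
L = (1−P_1) × P_2 = 0.7742 × 0.5819 = 0.45046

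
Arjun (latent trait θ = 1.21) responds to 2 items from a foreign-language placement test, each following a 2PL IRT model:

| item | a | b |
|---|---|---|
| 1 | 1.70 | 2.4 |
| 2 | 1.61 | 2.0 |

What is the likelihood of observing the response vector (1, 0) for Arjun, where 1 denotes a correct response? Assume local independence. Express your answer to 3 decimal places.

0.091

P(θ) = 1 / (1 + exp(−a(θ − b)))
P_1 = 1/(1+e^{2.0230}) = 0.1168
P_2 = 1/(1+e^{1.2719}) = 0.2189
L = P_1 × (1−P_2) = 0.1168 × 0.7811 = 0.09124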